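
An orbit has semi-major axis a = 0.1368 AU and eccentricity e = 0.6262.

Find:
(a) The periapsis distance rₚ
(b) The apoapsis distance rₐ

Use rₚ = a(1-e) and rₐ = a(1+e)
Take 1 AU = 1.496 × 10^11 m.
a = 0.1368 AU = 2.04653 × 10^10 m
e = 0.6262:  1 − e = 0.3738,  1 + e = 1.6262
(a) rₚ = a(1 − e) = 2.04653 × 10^10 m × 0.3738 = 7.64992 × 10^9 m ≈ 0.05114 AU
(b) rₐ = a(1 + e) = 2.04653 × 10^10 m × 1.6262 = 3.32806 × 10^10 m ≈ 0.2225 AU

Final answer:
(a) rₚ = 0.05114 AU
(b) rₐ = 0.2225 AU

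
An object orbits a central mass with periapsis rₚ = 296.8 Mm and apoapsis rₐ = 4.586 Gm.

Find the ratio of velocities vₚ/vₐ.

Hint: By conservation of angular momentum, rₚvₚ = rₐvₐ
rₚ = 296.8 Mm = 2.968 × 10^8 m
rₐ = 4.586 Gm = 4.586 × 10^9 m
rₚvₚ = rₐvₐ  ⇒  vₚ/vₐ = rₐ/rₚ
vₚ/vₐ = (4.586 × 10^9) / (2.968 × 10^8) = 15.4515

Final answer: vₚ/vₐ = 15.45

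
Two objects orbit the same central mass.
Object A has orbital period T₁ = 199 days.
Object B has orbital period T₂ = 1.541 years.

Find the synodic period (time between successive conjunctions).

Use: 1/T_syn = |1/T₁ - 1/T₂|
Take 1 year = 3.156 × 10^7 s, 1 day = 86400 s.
T₁ = 199 days = 1.71936 × 10^7 s
T₂ = 1.541 years = 4.8634 × 10^7 s
1/T₁ = 5.81612 × 10^-8 s⁻¹
1/T₂ = 2.05618 × 10^-8 s⁻¹
|1/T₁ − 1/T₂| = 3.75994 × 10^-8 s⁻¹
T_syn = 1 / |1/T₁ − 1/T₂| = 2.65962 × 10^7 s ≈ 307.8 days

Final answer: T_syn = 307.8 days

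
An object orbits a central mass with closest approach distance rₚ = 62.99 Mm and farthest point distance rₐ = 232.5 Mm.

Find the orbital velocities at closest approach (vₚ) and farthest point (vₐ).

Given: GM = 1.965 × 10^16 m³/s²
rₚ = 62.99 Mm = 6.299 × 10^7 m
rₐ = 232.5 Mm = 2.325 × 10^8 m
GM = 1.965 × 10^16 m³/s²
a = (rₚ + rₐ)/2 = 1.47745 × 10^8 m
Vis-viva: v² = GM (2/r − 1/a)
vₚ² = 1.965 × 10^16 × (3.17511 × 10^-8 − 6.76842 × 10^-9) = 4.90909 × 10^8 m²/s²
vₚ = 22156.5 m/s ≈ 22.16 km/s
vₐ² = 1.965 × 10^16 × (8.60215 × 10^-9 − 6.76842 × 10^-9) = 3.60328 × 10^7 m²/s²
vₐ = 6002.74 m/s ≈ 6.003 km/s

Final answer: vₚ = 22.16 km/s, vₐ = 6.003 km/s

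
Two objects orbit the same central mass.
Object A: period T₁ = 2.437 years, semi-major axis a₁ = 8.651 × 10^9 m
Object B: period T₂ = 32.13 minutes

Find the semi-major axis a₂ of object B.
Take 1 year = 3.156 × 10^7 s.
T₁ = 2.437 years = 7.69117 × 10^7 s
T₂ = 32.13 minutes = 1927.8 s
a₁ = 8.651 × 10^9 m
Kepler's third law: (T₂/T₁)² = (a₂/a₁)³  ⇒  a₂ = a₁ (T₂/T₁)^(2/3)
T₂/T₁ = 2.50651 × 10^-5
(T₂/T₁)^(2/3) = 0.000856472
a₂ = 8.651 × 10^9 m × 0.000856472 = 7.40934 × 10^6 m ≈ 7.409 × 10^6 m

Final answer: a₂ = 7.409 × 10^6 m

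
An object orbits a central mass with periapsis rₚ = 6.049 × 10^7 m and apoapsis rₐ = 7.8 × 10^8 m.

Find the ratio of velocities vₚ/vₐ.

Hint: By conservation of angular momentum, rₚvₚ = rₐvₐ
rₚ = 6.049 × 10^7 m
rₐ = 7.8 × 10^8 m
rₚvₚ = rₐvₐ  ⇒  vₚ/vₐ = rₐ/rₚ
vₚ/vₐ = (7.8 × 10^8) / (6.049 × 10^7) = 12.8947

Final answer: vₚ/vₐ = 12.89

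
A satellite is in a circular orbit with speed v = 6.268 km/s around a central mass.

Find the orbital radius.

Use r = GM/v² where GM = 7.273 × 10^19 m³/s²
v = 6.268 km/s = 6268 m/s
GM = 7.273 × 10^19 m³/s²
v² = 3.92878 × 10^7 m²/s²
r = GM/v² = (7.273 × 10^19) / (3.92878 × 10^7) = 1.85121 × 10^12 m ≈ 1.851 × 10^12 m

Final answer: 1.851 × 10^12 m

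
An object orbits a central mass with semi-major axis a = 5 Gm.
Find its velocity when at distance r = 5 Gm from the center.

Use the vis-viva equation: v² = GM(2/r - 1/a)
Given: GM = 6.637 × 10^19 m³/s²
a = 5 Gm = 5 × 10^9 m
r = 5 Gm = 5 × 10^9 m
GM = 6.637 × 10^19 m³/s²
2/r − 1/a = 4 × 10^-10 − 2 × 10^-10 = 2 × 10^-10 m⁻¹
v² = GM (2/r − 1/a) = 1.3274 × 10^10 m²/s²
v = 115213 m/s ≈ 115.2 km/s

Final answer: 115.2 km/s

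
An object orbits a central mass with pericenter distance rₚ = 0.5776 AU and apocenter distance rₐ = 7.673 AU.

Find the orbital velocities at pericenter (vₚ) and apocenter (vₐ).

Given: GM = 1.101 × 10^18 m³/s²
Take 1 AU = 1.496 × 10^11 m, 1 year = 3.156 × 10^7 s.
rₚ = 0.5776 AU = 8.6409 × 10^10 m
rₐ = 7.673 AU = 1.14788 × 10^12 m
GM = 1.101 × 10^18 m³/s²
a = (rₚ + rₐ)/2 = 6.17145 × 10^11 m
Vis-viva: v² = GM (2/r − 1/a)
vₚ² = 1.101 × 10^18 × (2.31457 × 10^-11 − 1.62037 × 10^-12) = 2.36994 × 10^7 m²/s²
vₚ = 4868.21 m/s ≈ 1.027 AU/year
vₐ² = 1.101 × 10^18 × (1.74234 × 10^-12 − 1.62037 × 10^-12) = 134296 m²/s²
vₐ = 366.464 m/s ≈ 366.5 m/s

Final answer: vₚ = 1.027 AU/year, vₐ = 366.5 m/s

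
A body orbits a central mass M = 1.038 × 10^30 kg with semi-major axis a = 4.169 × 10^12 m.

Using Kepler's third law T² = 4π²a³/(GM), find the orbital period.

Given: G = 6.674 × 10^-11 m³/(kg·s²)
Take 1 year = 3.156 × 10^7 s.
M = 1.038 × 10^30 kg
GM = G × M = 6.674 × 10^-11 × 1.038 × 10^30 = 6.92761 × 10^19 m³/s²
a = 4.169 × 10^12 m
a³ = 7.24596 × 10^37 m³
T = 2π √(a³/GM) = 2π √((7.24596 × 10^37) / (6.92761 × 10^19)) = 2π × 1.02272 × 10^9 s
T = 6.42593 × 10^9 s ≈ 203.6 years

Final answer: 203.6 years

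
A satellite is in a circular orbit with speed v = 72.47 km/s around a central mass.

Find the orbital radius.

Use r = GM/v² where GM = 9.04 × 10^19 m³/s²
v = 72.47 km/s = 72470 m/s
GM = 9.04 × 10^19 m³/s²
v² = 5.2519 × 10^9 m²/s²
r = GM/v² = (9.04 × 10^19) / (5.2519 × 10^9) = 1.72128 × 10^10 m ≈ 17.21 Gm

Final answer: 17.21 Gm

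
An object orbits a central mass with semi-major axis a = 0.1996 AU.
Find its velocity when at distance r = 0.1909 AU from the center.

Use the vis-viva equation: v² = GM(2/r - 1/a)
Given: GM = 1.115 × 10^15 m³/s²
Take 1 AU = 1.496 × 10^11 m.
a = 0.1996 AU = 2.98602 × 10^10 m
r = 0.1909 AU = 2.85586 × 10^10 m
GM = 1.115 × 10^15 m³/s²
2/r − 1/a = 7.00313 × 10^-11 − 3.34894 × 10^-11 = 3.65419 × 10^-11 m⁻¹
v² = GM (2/r − 1/a) = 40744.2 m²/s²
v = 201.852 m/s ≈ 201.9 m/s

Final answer: 201.9 m/s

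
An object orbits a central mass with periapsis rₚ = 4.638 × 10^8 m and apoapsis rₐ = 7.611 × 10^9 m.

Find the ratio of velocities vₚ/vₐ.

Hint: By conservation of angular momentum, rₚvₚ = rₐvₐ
rₚ = 4.638 × 10^8 m
rₐ = 7.611 × 10^9 m
rₚvₚ = rₐvₐ  ⇒  vₚ/vₐ = rₐ/rₚ
vₚ/vₐ = (7.611 × 10^9) / (4.638 × 10^8) = 16.4101

Final answer: vₚ/vₐ = 16.41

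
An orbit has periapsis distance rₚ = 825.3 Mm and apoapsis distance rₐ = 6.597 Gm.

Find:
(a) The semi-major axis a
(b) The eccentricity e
rₚ = 825.3 Mm = 8.253 × 10^8 m
rₐ = 6.597 Gm = 6.597 × 10^9 m
(a) a = (rₚ + rₐ)/2 = 3.71115 × 10^9 m ≈ 3.711 Gm
(b) e = (rₐ − rₚ)/(rₐ + rₚ) = (5.7717 × 10^9) / (7.4223 × 10^9) = 0.777616

Final answer:
(a) a = 3.711 Gm
(b) e = 0.7776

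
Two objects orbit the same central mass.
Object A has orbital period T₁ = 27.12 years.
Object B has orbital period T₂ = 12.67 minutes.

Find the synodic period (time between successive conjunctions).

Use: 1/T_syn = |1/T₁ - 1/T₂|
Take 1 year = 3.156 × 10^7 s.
T₁ = 27.12 years = 8.55907 × 10^8 s
T₂ = 12.67 minutes = 760.2 s
1/T₁ = 1.16835 × 10^-9 s⁻¹
1/T₂ = 0.00131544 s⁻¹
|1/T₁ − 1/T₂| = 0.00131544 s⁻¹
T_syn = 1 / |1/T₁ − 1/T₂| = 760.201 s ≈ 12.67 minutes

Final answer: T_syn = 12.67 minutes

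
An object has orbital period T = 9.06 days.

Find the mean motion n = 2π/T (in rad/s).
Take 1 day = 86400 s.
T = 9.06 days = 782784 s
n = 2π / 782784 s = 8.02672 × 10^-6 rad/s ≈ 8.027 × 10^-6 rad/s

Final answer: n = 8.027 × 10^-6 rad/s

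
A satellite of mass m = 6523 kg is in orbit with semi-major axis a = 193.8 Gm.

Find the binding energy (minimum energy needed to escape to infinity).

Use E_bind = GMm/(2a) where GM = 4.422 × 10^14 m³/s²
a = 193.8 Gm = 1.938 × 10^11 m
GM = 4.422 × 10^14 m³/s²
m = 6523 kg
GMm = 4.422 × 10^14 × 6523 = 2.88447 × 10^18 m³·kg/s²
2a = 3.876 × 10^11 m
E_bind = GMm/(2a) = 7.44187 × 10^6 J ≈ 7.442 MJ

Final answer: 7.442 MJ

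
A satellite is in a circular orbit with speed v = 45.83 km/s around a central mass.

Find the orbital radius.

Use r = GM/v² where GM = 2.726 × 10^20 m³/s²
v = 45.83 km/s = 45830 m/s
GM = 2.726 × 10^20 m³/s²
v² = 2.10039 × 10^9 m²/s²
r = GM/v² = (2.726 × 10^20) / (2.10039 × 10^9) = 1.29785 × 10^11 m ≈ 1.298 × 10^11 m

Final answer: 1.298 × 10^11 m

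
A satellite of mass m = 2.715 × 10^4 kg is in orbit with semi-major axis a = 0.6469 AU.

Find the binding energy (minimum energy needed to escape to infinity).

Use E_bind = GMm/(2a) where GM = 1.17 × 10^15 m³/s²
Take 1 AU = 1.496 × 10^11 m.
a = 0.6469 AU = 9.67762 × 10^10 m
GM = 1.17 × 10^15 m³/s²
m = 2.715 × 10^4 kg
GMm = 1.17 × 10^15 × 27150 = 3.17655 × 10^19 m³·kg/s²
2a = 1.93552 × 10^11 m
E_bind = GMm/(2a) = 1.64118 × 10^8 J ≈ 164.1 MJ

Final answer: 164.1 MJ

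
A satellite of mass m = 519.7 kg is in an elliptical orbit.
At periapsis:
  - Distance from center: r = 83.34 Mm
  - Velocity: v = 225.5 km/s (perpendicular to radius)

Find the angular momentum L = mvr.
r = 83.34 Mm = 8.334 × 10^7 m
v = 225.5 km/s = 225500 m/s
vr = 225500 × 8.334 × 10^7 = 1.87932 × 10^13 m²/s
L = m × vr = 519.7 × 1.87932 × 10^13 = 9.76681 × 10^15 kg·m²/s ≈ 9.767 × 10^15 kg·m²/s

Final answer: L = 9.767 × 10^15 kg·m²/s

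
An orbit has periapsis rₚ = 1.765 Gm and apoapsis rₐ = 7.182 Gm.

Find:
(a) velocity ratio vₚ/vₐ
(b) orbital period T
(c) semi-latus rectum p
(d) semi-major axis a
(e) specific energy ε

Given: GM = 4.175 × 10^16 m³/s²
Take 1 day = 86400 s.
rₚ = 1.765 Gm = 1.765 × 10^9 m
rₐ = 7.182 Gm = 7.182 × 10^9 m
GM = 4.175 × 10^16 m³/s²
a = (rₚ + rₐ)/2 = 4.4735 × 10^9 m
e = (rₐ − rₚ)/(rₐ + rₚ) = (5.417 × 10^9) / (8.947 × 10^9) = 0.605454
(a) vₚ/vₐ = rₐ/rₚ (angular momentum) = (7.182 × 10^9) / (1.765 × 10^9) = 4.06912 ≈ 4.069
(b) a³ = 8.95246 × 10^28 m³;  T = 2π √(a³/GM) = 2π × 1.46434 × 10^6 s = 9.20074 × 10^6 s ≈ 106.5 days
(c) 1 − e² = 0.633425;  p = a(1 − e²) = 4.4735 × 10^9 × 0.633425 = 2.83363 × 10^9 m ≈ 2.834 Gm
(d) a = 4.4735 × 10^9 m ≈ 4.473 Gm
(e) 2a = 8.947 × 10^9 m;  ε = −GM/(2a) = -4.66637 × 10^6 J/kg ≈ -4.666 MJ/kg

Final answer:
(a) velocity ratio vₚ/vₐ = 4.069
(b) orbital period T = 106.5 days
(c) semi-latus rectum p = 2.834 Gm
(d) semi-major axis a = 4.473 Gm
(e) specific energy ε = -4.666 MJ/kg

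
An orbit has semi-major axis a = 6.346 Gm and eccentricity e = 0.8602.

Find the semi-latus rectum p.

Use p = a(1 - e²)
a = 6.346 Gm = 6.346 × 10^9 m
e = 0.8602,  e² = 0.739944,  1 − e² = 0.260056
p = a(1 − e²) = 6.346 × 10^9 m × 0.260056 = 1.65032 × 10^9 m ≈ 1.65 Gm

Final answer: p = 1.65 Gm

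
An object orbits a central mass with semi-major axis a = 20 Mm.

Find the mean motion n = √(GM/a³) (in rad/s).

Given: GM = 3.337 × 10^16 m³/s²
a = 20 Mm = 2 × 10^7 m
GM = 3.337 × 10^16 m³/s²
a³ = 8 × 10^21 m³
GM/a³ = (3.337 × 10^16) / (8 × 10^21) = 4.17125 × 10^-6 s⁻²
n = √(GM/a³) = 0.00204236 rad/s ≈ 0.002042 rad/s

Final answer: n = 0.002042 rad/s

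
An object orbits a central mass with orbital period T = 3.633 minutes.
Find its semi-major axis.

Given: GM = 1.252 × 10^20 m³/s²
T = 3.633 minutes = 217.98 s
GM = 1.252 × 10^20 m³/s²
Kepler's third law: a³ = GM T² / (4π²)
T² = 47515.3 s²
a³ = (1.252 × 10^20) × 47515.3 / (4π²) = 1.50688 × 10^23 m³
a = (a³)^(1/3) = 5.3214 × 10^7 m ≈ 53.21 Mm

Final answer: 53.21 Mm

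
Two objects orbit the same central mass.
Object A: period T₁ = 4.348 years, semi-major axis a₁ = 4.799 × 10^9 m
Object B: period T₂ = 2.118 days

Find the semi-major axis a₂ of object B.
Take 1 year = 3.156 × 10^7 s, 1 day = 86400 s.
T₁ = 4.348 years = 1.37223 × 10^8 s
T₂ = 2.118 days = 182995 s
a₁ = 4.799 × 10^9 m
Kepler's third law: (T₂/T₁)² = (a₂/a₁)³  ⇒  a₂ = a₁ (T₂/T₁)^(2/3)
T₂/T₁ = 0.00133356
(T₂/T₁)^(2/3) = 0.0121155
a₂ = 4.799 × 10^9 m × 0.0121155 = 5.81424 × 10^7 m ≈ 5.814 × 10^7 m

Final answer: a₂ = 5.814 × 10^7 m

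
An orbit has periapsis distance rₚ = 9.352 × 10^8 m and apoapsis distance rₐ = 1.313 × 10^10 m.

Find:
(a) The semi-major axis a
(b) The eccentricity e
rₚ = 9.352 × 10^8 m
rₐ = 1.313 × 10^10 m
(a) a = (rₚ + rₐ)/2 = 7.0326 × 10^9 m ≈ 7.033 × 10^9 m
(b) e = (rₐ − rₚ)/(rₐ + rₚ) = (1.21948 × 10^10) / (1.40652 × 10^10) = 0.867019

Final answer:
(a) a = 7.033 × 10^9 m
(b) e = 0.867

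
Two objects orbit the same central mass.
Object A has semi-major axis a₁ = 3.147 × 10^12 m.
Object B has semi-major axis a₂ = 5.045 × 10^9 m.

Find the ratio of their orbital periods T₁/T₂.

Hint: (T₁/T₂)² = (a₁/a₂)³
a₁ = 3.147 × 10^12 m
a₂ = 5.045 × 10^9 m
a₁/a₂ = 623.786
T₁/T₂ = (a₁/a₂)^(3/2) = (623.786)^1.5 = 15579.5

Final answer: T₁/T₂ = 1.558 × 10^4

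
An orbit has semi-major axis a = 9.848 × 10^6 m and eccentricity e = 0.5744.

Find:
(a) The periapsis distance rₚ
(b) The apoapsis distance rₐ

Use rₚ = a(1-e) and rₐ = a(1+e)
a = 9.848 × 10^6 m
e = 0.5744:  1 − e = 0.4256,  1 + e = 1.5744
(a) rₚ = a(1 − e) = 9.848 × 10^6 m × 0.4256 = 4.19131 × 10^6 m ≈ 4.191 × 10^6 m
(b) rₐ = a(1 + e) = 9.848 × 10^6 m × 1.5744 = 1.55047 × 10^7 m ≈ 1.55 × 10^7 m

Final answer:
(a) rₚ = 4.191 × 10^6 m
(b) rₐ = 1.55 × 10^7 m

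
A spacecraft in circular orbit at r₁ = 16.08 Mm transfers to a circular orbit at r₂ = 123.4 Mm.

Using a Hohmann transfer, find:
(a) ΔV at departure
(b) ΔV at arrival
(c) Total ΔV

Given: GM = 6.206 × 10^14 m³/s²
r₁ = 16.08 Mm = 1.608 × 10^7 m
r₂ = 123.4 Mm = 1.234 × 10^8 m
GM = 6.206 × 10^14 m³/s²
Transfer ellipse: a_t = (r₁ + r₂)/2 = 6.974 × 10^7 m
Circular speed at r₁: v₁ = √(GM/r₁) = 6212.45 m/s
Transfer speed at r₁ (periapsis): v₁ₜ = √(GM(2/r₁ − 1/a_t)) = 8263.79 m/s
(a) ΔV₁ = v₁ₜ − v₁ = 2051.34 m/s ≈ 2.051 km/s
Circular speed at r₂: v₂ = √(GM/r₂) = 2242.58 m/s
Transfer speed at r₂ (apoapsis): v₂ₜ = √(GM(2/r₂ − 1/a_t)) = 1076.84 m/s
(b) ΔV₂ = v₂ − v₂ₜ = 1165.74 m/s ≈ 1.166 km/s
(c) ΔV_total = ΔV₁ + ΔV₂ = 3217.09 m/s ≈ 3.217 km/s

Final answer:
(a) ΔV₁ = 2.051 km/s
(b) ΔV₂ = 1.166 km/s
(c) ΔV_total = 3.217 km/s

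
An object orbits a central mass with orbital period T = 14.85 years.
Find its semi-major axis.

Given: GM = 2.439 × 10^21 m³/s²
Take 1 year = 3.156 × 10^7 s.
T = 14.85 years = 4.68666 × 10^8 s
GM = 2.439 × 10^21 m³/s²
Kepler's third law: a³ = GM T² / (4π²)
T² = 2.19648 × 10^17 s²
a³ = (2.439 × 10^21) × (2.19648 × 10^17) / (4π²) = 1.357 × 10^37 m³
a = (a³)^(1/3) = 2.38521 × 10^12 m ≈ 2.385 × 10^12 m

Final answer: 2.385 × 10^12 m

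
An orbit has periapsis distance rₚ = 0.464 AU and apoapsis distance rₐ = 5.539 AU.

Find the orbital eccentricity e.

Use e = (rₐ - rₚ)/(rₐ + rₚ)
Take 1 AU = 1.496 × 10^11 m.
rₚ = 0.464 AU = 6.94144 × 10^10 m
rₐ = 5.539 AU = 8.28634 × 10^11 m
rₐ − rₚ = 7.5922 × 10^11 m
rₐ + rₚ = 8.98049 × 10^11 m
e = (rₐ − rₚ)/(rₐ + rₚ) = 0.845411

Final answer: e = 0.8454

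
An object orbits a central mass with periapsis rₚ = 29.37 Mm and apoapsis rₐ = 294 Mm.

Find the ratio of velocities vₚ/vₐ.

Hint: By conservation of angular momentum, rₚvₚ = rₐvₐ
rₚ = 29.37 Mm = 2.937 × 10^7 m
rₐ = 294 Mm = 2.94 × 10^8 m
rₚvₚ = rₐvₐ  ⇒  vₚ/vₐ = rₐ/rₚ
vₚ/vₐ = (2.94 × 10^8) / (2.937 × 10^7) = 10.0102

Final answer: vₚ/vₐ = 10.01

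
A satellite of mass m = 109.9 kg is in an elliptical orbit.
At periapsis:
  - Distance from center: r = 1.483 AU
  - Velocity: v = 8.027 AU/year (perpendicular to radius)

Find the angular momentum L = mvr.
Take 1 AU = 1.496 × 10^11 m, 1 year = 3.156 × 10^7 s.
r = 1.483 AU = 2.21857 × 10^11 m
v = 8.027 AU/year = 38049.4 m/s
vr = 38049.4 × 2.21857 × 10^11 = 8.44152 × 10^15 m²/s
L = m × vr = 109.9 × 8.44152 × 10^15 = 9.27723 × 10^17 kg·m²/s ≈ 9.277 × 10^17 kg·m²/s

Final answer: L = 9.277 × 10^17 kg·m²/s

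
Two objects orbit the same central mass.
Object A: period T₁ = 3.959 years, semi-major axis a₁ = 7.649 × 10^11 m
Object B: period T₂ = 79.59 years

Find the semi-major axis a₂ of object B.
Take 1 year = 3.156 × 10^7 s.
T₁ = 3.959 years = 1.24946 × 10^8 s
T₂ = 79.59 years = 2.51186 × 10^9 s
a₁ = 7.649 × 10^11 m
Kepler's third law: (T₂/T₁)² = (a₂/a₁)³  ⇒  a₂ = a₁ (T₂/T₁)^(2/3)
T₂/T₁ = 20.1036
(T₂/T₁)^(2/3) = 7.39348
a₂ = 7.649 × 10^11 m × 7.39348 = 5.65527 × 10^12 m ≈ 5.655 × 10^12 m

Final answer: a₂ = 5.655 × 10^12 m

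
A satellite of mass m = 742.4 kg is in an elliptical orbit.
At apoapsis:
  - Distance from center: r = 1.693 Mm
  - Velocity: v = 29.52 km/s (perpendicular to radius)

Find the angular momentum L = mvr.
r = 1.693 Mm = 1.693 × 10^6 m
v = 29.52 km/s = 29520 m/s
vr = 29520 × 1.693 × 10^6 = 4.99774 × 10^10 m²/s
L = m × vr = 742.4 × 4.99774 × 10^10 = 3.71032 × 10^13 kg·m²/s ≈ 3.71 × 10^13 kg·m²/s

Final answer: L = 3.71 × 10^13 kg·m²/s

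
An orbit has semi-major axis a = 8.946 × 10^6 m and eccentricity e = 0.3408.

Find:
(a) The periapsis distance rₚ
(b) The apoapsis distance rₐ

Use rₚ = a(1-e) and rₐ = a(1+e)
a = 8.946 × 10^6 m
e = 0.3408:  1 − e = 0.6592,  1 + e = 1.3408
(a) rₚ = a(1 − e) = 8.946 × 10^6 m × 0.6592 = 5.8972 × 10^6 m ≈ 5.897 × 10^6 m
(b) rₐ = a(1 + e) = 8.946 × 10^6 m × 1.3408 = 1.19948 × 10^7 m ≈ 1.199 × 10^7 m

Final answer:
(a) rₚ = 5.897 × 10^6 m
(b) rₐ = 1.199 × 10^7 m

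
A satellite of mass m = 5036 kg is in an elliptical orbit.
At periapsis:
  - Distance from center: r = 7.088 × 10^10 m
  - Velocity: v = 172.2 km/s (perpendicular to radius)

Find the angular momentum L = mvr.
r = 7.088 × 10^10 m
v = 172.2 km/s = 172200 m/s
vr = 172200 × 7.088 × 10^10 = 1.22055 × 10^16 m²/s
L = m × vr = 5036 × 1.22055 × 10^16 = 6.14671 × 10^19 kg·m²/s ≈ 6.147 × 10^19 kg·m²/s

Final answer: L = 6.147 × 10^19 kg·m²/s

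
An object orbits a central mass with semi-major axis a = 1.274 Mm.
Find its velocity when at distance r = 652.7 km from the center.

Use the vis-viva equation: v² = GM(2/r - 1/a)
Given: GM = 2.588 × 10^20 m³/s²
a = 1.274 Mm = 1.274 × 10^6 m
r = 652.7 km = 652700 m
GM = 2.588 × 10^20 m³/s²
2/r − 1/a = 3.06419 × 10^-6 − 7.84929 × 10^-7 = 2.27927 × 10^-6 m⁻¹
v² = GM (2/r − 1/a) = 5.89874 × 10^14 m²/s²
v = 2.42873 × 10^7 m/s ≈ 2.429 × 10^4 km/s

Final answer: 2.429 × 10^4 km/s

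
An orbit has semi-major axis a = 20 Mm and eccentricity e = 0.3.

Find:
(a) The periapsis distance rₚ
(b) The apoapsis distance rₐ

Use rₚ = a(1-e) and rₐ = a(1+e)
a = 20 Mm = 2 × 10^7 m
e = 0.3:  1 − e = 0.7,  1 + e = 1.3
(a) rₚ = a(1 − e) = 2 × 10^7 m × 0.7 = 1.4 × 10^7 m ≈ 14 Mm
(b) rₐ = a(1 + e) = 2 × 10^7 m × 1.3 = 2.6 × 10^7 m ≈ 26 Mm

Final answer:
(a) rₚ = 14 Mm
(b) rₐ = 26 Mm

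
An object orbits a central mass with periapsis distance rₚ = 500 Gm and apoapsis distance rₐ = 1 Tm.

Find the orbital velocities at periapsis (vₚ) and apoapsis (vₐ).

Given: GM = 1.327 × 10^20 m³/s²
rₚ = 500 Gm = 5 × 10^11 m
rₐ = 1 Tm = 1 × 10^12 m
GM = 1.327 × 10^20 m³/s²
a = (rₚ + rₐ)/2 = 7.5 × 10^11 m
Vis-viva: v² = GM (2/r − 1/a)
vₚ² = 1.327 × 10^20 × (4 × 10^-12 − 1.33333 × 10^-12) = 3.53867 × 10^8 m²/s²
vₚ = 18811.3 m/s ≈ 18.81 km/s
vₐ² = 1.327 × 10^20 × (2 × 10^-12 − 1.33333 × 10^-12) = 8.84667 × 10^7 m²/s²
vₐ = 9405.67 m/s ≈ 9.406 km/s

Final answer: vₚ = 18.81 km/s, vₐ = 9.406 km/s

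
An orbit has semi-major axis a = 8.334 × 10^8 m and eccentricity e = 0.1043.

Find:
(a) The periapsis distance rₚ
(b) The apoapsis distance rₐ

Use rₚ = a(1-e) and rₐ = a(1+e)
a = 8.334 × 10^8 m
e = 0.1043:  1 − e = 0.8957,  1 + e = 1.1043
(a) rₚ = a(1 − e) = 8.334 × 10^8 m × 0.8957 = 7.46476 × 10^8 m ≈ 7.465 × 10^8 m
(b) rₐ = a(1 + e) = 8.334 × 10^8 m × 1.1043 = 9.20324 × 10^8 m ≈ 9.203 × 10^8 m

Final answer:
(a) rₚ = 7.465 × 10^8 m
(b) rₐ = 9.203 × 10^8 m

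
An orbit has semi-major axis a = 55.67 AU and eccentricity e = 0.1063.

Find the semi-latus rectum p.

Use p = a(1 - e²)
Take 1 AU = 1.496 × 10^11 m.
a = 55.67 AU = 8.32823 × 10^12 m
e = 0.1063,  e² = 0.0112997,  1 − e² = 0.9887
p = a(1 − e²) = 8.32823 × 10^12 m × 0.9887 = 8.23413 × 10^12 m ≈ 55.04 AU

Final answer: p = 55.04 AU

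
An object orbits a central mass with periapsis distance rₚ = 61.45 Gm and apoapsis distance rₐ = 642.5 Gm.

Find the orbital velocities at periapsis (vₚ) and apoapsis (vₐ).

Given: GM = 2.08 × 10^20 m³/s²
rₚ = 61.45 Gm = 6.145 × 10^10 m
rₐ = 642.5 Gm = 6.425 × 10^11 m
GM = 2.08 × 10^20 m³/s²
a = (rₚ + rₐ)/2 = 3.51975 × 10^11 m
Vis-viva: v² = GM (2/r − 1/a)
vₚ² = 2.08 × 10^20 × (3.25468 × 10^-11 − 2.84111 × 10^-12) = 6.17878 × 10^9 m²/s²
vₚ = 78605.2 m/s ≈ 78.61 km/s
vₐ² = 2.08 × 10^20 × (3.11284 × 10^-12 − 2.84111 × 10^-12) = 5.65198 × 10^7 m²/s²
vₐ = 7517.96 m/s ≈ 7.518 km/s

Final answer: vₚ = 78.61 km/s, vₐ = 7.518 km/s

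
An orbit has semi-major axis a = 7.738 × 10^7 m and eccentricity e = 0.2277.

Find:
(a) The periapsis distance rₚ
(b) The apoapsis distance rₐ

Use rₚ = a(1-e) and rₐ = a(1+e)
a = 7.738 × 10^7 m
e = 0.2277:  1 − e = 0.7723,  1 + e = 1.2277
(a) rₚ = a(1 − e) = 7.738 × 10^7 m × 0.7723 = 5.97606 × 10^7 m ≈ 5.976 × 10^7 m
(b) rₐ = a(1 + e) = 7.738 × 10^7 m × 1.2277 = 9.49994 × 10^7 m ≈ 9.5 × 10^7 m

Final answer:
(a) rₚ = 5.976 × 10^7 m
(b) rₐ = 9.5 × 10^7 m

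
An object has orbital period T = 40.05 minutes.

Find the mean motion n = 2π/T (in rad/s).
T = 40.05 minutes = 2403 s
n = 2π / 2403 s = 0.00261473 rad/s ≈ 0.002615 rad/s

Final answer: n = 0.002615 rad/s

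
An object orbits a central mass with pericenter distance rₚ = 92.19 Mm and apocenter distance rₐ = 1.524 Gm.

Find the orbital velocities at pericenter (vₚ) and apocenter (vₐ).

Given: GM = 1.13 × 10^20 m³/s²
rₚ = 92.19 Mm = 9.219 × 10^7 m
rₐ = 1.524 Gm = 1.524 × 10^9 m
GM = 1.13 × 10^20 m³/s²
a = (rₚ + rₐ)/2 = 8.08095 × 10^8 m
Vis-viva: v² = GM (2/r − 1/a)
vₚ² = 1.13 × 10^20 × (2.16943 × 10^-8 − 1.23748 × 10^-9) = 2.31162 × 10^12 m²/s²
vₚ = 1.5204 × 10^6 m/s ≈ 1520 km/s
vₐ² = 1.13 × 10^20 × (1.31234 × 10^-9 − 1.23748 × 10^-9) = 8.45892 × 10^9 m²/s²
vₐ = 91972.4 m/s ≈ 91.97 km/s

Final answer: vₚ = 1520 km/s, vₐ = 91.97 km/s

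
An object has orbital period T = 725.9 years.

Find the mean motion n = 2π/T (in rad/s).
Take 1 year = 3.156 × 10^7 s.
T = 725.9 years = 2.29094 × 10^10 s
n = 2π / (2.29094 × 10^10 s) = 2.74262 × 10^-10 rad/s ≈ 2.743 × 10^-10 rad/s

Final answer: n = 2.743 × 10^-10 rad/s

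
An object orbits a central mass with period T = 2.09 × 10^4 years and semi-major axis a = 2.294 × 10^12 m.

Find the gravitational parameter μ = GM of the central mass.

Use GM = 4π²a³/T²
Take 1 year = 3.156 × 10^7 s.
T = 2.09 × 10^4 years = 6.59604 × 10^11 s
a = 2.294 × 10^12 m
a³ = 1.2072 × 10^37 m³
T² = 4.35077 × 10^23 s²
GM = 4π² × (1.2072 × 10^37) / (4.35077 × 10^23) = 1.0954 × 10^15 m³/s²
GM ≈ 1.095 × 10^15 m³/s²

Final answer: GM = 1.095 × 10^15 m³/s²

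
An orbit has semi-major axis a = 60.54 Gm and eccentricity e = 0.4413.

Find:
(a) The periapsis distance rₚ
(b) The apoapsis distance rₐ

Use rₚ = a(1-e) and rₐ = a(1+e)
a = 60.54 Gm = 6.054 × 10^10 m
e = 0.4413:  1 − e = 0.5587,  1 + e = 1.4413
(a) rₚ = a(1 − e) = 6.054 × 10^10 m × 0.5587 = 3.38237 × 10^10 m ≈ 33.82 Gm
(b) rₐ = a(1 + e) = 6.054 × 10^10 m × 1.4413 = 8.72563 × 10^10 m ≈ 87.26 Gm

Final answer:
(a) rₚ = 33.82 Gm
(b) rₐ = 87.26 Gm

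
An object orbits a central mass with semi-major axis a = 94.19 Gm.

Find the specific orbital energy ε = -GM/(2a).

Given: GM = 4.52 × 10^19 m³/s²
a = 94.19 Gm = 9.419 × 10^10 m
GM = 4.52 × 10^19 m³/s²
2a = 1.8838 × 10^11 m
ε = −GM/(2a) = -2.39941 × 10^8 J/kg ≈ -239.9 MJ/kg

Final answer: -239.9 MJ/kg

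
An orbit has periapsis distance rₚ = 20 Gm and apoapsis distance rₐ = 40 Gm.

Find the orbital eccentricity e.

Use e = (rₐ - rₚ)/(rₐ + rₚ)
rₚ = 20 Gm = 2 × 10^10 m
rₐ = 40 Gm = 4 × 10^10 m
rₐ − rₚ = 2 × 10^10 m
rₐ + rₚ = 6 × 10^10 m
e = (rₐ − rₚ)/(rₐ + rₚ) = 0.333333

Final answer: e = 0.3333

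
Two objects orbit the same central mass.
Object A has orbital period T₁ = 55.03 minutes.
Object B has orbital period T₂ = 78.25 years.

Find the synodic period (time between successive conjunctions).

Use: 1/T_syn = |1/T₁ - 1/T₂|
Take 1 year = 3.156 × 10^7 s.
T₁ = 55.03 minutes = 3301.8 s
T₂ = 78.25 years = 2.46957 × 10^9 s
1/T₁ = 0.000302865 s⁻¹
1/T₂ = 4.04929 × 10^-10 s⁻¹
|1/T₁ − 1/T₂| = 0.000302865 s⁻¹
T_syn = 1 / |1/T₁ − 1/T₂| = 3301.8 s ≈ 55.03 minutes

Final answer: T_syn = 55.03 minutes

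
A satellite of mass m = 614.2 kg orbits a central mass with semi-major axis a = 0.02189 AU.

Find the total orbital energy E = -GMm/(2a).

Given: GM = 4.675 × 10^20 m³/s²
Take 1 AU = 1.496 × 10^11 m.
a = 0.02189 AU = 3.27474 × 10^9 m
GM = 4.675 × 10^20 m³/s²
2a = 6.54949 × 10^9 m
GMm = 4.675 × 10^20 × 614.2 = 2.87139 × 10^23 m³·kg/s²
E = −GMm/(2a) = -4.38414 × 10^13 J ≈ -43.84 TJ

Final answer: -43.84 TJ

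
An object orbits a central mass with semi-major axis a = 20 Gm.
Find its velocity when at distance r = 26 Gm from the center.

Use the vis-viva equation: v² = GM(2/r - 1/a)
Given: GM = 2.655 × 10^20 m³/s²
a = 20 Gm = 2 × 10^10 m
r = 26 Gm = 2.6 × 10^10 m
GM = 2.655 × 10^20 m³/s²
2/r − 1/a = 7.69231 × 10^-11 − 5 × 10^-11 = 2.69231 × 10^-11 m⁻¹
v² = GM (2/r − 1/a) = 7.14808 × 10^9 m²/s²
v = 84546.3 m/s ≈ 84.55 km/s

Final answer: 84.55 km/s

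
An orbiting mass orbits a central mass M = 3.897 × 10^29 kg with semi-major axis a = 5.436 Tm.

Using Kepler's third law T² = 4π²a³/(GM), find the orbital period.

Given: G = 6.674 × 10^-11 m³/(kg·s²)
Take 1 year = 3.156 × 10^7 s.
M = 3.897 × 10^29 kg
GM = G × M = 6.674 × 10^-11 × 3.897 × 10^29 = 2.60086 × 10^19 m³/s²
a = 5.436 Tm = 5.436 × 10^12 m
a³ = 1.60634 × 10^38 m³
T = 2π √(a³/GM) = 2π √((1.60634 × 10^38) / (2.60086 × 10^19)) = 2π × 2.4852 × 10^9 s
T = 1.5615 × 10^10 s ≈ 494.8 years

Final answer: 494.8 years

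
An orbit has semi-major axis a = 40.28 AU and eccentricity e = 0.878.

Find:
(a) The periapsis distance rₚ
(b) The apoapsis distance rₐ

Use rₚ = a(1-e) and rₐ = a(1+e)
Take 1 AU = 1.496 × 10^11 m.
a = 40.28 AU = 6.02589 × 10^12 m
e = 0.878:  1 − e = 0.122,  1 + e = 1.878
(a) rₚ = a(1 − e) = 6.02589 × 10^12 m × 0.122 = 7.35158 × 10^11 m ≈ 4.914 AU
(b) rₐ = a(1 + e) = 6.02589 × 10^12 m × 1.878 = 1.13166 × 10^13 m ≈ 75.65 AU

Final answer:
(a) rₚ = 4.914 AU
(b) rₐ = 75.65 AU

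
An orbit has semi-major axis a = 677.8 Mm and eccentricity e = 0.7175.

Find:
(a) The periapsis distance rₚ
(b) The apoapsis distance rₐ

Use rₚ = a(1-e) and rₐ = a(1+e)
a = 677.8 Mm = 6.778 × 10^8 m
e = 0.7175:  1 − e = 0.2825,  1 + e = 1.7175
(a) rₚ = a(1 − e) = 6.778 × 10^8 m × 0.2825 = 1.91478 × 10^8 m ≈ 191.5 Mm
(b) rₐ = a(1 + e) = 6.778 × 10^8 m × 1.7175 = 1.16412 × 10^9 m ≈ 1.164 Gm

Final answer:
(a) rₚ = 191.5 Mm
(b) rₐ = 1.164 Gm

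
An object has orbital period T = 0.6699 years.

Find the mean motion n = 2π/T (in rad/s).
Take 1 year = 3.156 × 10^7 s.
T = 0.6699 years = 2.1142 × 10^7 s
n = 2π / (2.1142 × 10^7 s) = 2.97189 × 10^-7 rad/s ≈ 2.972 × 10^-7 rad/s

Final answer: n = 2.972 × 10^-7 rad/s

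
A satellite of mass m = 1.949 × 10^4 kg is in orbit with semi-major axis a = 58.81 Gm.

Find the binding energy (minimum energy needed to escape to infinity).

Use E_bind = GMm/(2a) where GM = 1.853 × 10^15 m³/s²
a = 58.81 Gm = 5.881 × 10^10 m
GM = 1.853 × 10^15 m³/s²
m = 1.949 × 10^4 kg
GMm = 1.853 × 10^15 × 19490 = 3.6115 × 10^19 m³·kg/s²
2a = 1.1762 × 10^11 m
E_bind = GMm/(2a) = 3.07048 × 10^8 J ≈ 307 MJ

Final answer: 307 MJ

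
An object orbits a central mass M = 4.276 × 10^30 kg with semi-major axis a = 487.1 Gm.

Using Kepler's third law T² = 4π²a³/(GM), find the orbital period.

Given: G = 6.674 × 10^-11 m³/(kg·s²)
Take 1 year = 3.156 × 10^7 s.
M = 4.276 × 10^30 kg
GM = G × M = 6.674 × 10^-11 × 4.276 × 10^30 = 2.8538 × 10^20 m³/s²
a = 487.1 Gm = 4.871 × 10^11 m
a³ = 1.15572 × 10^35 m³
T = 2π √(a³/GM) = 2π √((1.15572 × 10^35) / (2.8538 × 10^20)) = 2π × 2.0124 × 10^7 s
T = 1.26443 × 10^8 s ≈ 4.006 years

Final answer: 4.006 years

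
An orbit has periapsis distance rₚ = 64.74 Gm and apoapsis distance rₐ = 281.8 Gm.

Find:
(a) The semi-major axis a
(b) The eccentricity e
rₚ = 64.74 Gm = 6.474 × 10^10 m
rₐ = 281.8 Gm = 2.818 × 10^11 m
(a) a = (rₚ + rₐ)/2 = 1.7327 × 10^11 m ≈ 173.3 Gm
(b) e = (rₐ − rₚ)/(rₐ + rₚ) = (2.1706 × 10^11) / (3.4654 × 10^11) = 0.626363

Final answer:
(a) a = 173.3 Gm
(b) e = 0.6264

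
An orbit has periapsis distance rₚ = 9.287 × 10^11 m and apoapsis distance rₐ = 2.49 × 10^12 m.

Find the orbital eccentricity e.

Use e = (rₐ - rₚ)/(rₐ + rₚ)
rₚ = 9.287 × 10^11 m
rₐ = 2.49 × 10^12 m
rₐ − rₚ = 1.5613 × 10^12 m
rₐ + rₚ = 3.4187 × 10^12 m
e = (rₐ − rₚ)/(rₐ + rₚ) = 0.456694

Final answer: e = 0.4567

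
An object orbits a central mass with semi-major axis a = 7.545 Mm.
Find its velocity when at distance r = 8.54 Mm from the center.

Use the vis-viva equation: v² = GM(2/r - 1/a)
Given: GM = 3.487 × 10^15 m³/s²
a = 7.545 Mm = 7.545 × 10^6 m
r = 8.54 Mm = 8.54 × 10^6 m
GM = 3.487 × 10^15 m³/s²
2/r − 1/a = 2.34192 × 10^-7 − 1.32538 × 10^-7 = 1.01654 × 10^-7 m⁻¹
v² = GM (2/r − 1/a) = 3.54467 × 10^8 m²/s²
v = 18827.3 m/s ≈ 18.83 km/s

Final answer: 18.83 km/s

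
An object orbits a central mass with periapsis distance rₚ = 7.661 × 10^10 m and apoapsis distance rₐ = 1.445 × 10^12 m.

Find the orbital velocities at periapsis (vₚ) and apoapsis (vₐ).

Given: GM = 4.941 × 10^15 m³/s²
rₚ = 7.661 × 10^10 m
rₐ = 1.445 × 10^12 m
GM = 4.941 × 10^15 m³/s²
a = (rₚ + rₐ)/2 = 7.60805 × 10^11 m
Vis-viva: v² = GM (2/r − 1/a)
vₚ² = 4.941 × 10^15 × (2.61063 × 10^-11 − 1.3144 × 10^-12) = 122497 m²/s²
vₚ = 349.995 m/s ≈ 350 m/s
vₐ² = 4.941 × 10^15 × (1.38408 × 10^-12 − 1.3144 × 10^-12) = 344.318 m²/s²
vₐ = 18.5558 m/s ≈ 18.56 m/s

Final answer: vₚ = 350 m/s, vₐ = 18.56 m/s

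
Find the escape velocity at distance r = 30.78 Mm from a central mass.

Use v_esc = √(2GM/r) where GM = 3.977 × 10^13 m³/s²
r = 30.78 Mm = 3.078 × 10^7 m
GM = 3.977 × 10^13 m³/s²
2GM/r = 2 × (3.977 × 10^13) / (3.078 × 10^7) = 2.58415 × 10^6 m²/s²
v_esc = √(2GM/r) = 1607.53 m/s ≈ 1.608 km/s

Final answer: 1.608 km/s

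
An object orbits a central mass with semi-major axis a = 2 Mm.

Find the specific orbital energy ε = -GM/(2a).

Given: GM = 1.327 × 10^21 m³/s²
a = 2 Mm = 2 × 10^6 m
GM = 1.327 × 10^21 m³/s²
2a = 4 × 10^6 m
ε = −GM/(2a) = -3.3175 × 10^14 J/kg ≈ -3.318 × 10^5 GJ/kg

Final answer: -3.318 × 10^5 GJ/kg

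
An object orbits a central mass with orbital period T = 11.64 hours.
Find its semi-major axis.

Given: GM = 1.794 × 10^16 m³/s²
T = 11.64 hours = 41904 s
GM = 1.794 × 10^16 m³/s²
Kepler's third law: a³ = GM T² / (4π²)
T² = 1.75595 × 10^9 s²
a³ = (1.794 × 10^16) × (1.75595 × 10^9) / (4π²) = 7.97946 × 10^23 m³
a = (a³)^(1/3) = 9.27523 × 10^7 m ≈ 9.275 × 10^7 m

Final answer: 9.275 × 10^7 m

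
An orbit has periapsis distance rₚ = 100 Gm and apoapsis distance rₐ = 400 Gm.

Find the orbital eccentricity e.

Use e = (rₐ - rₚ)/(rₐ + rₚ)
rₚ = 100 Gm = 1 × 10^11 m
rₐ = 400 Gm = 4 × 10^11 m
rₐ − rₚ = 3 × 10^11 m
rₐ + rₚ = 5 × 10^11 m
e = (rₐ − rₚ)/(rₐ + rₚ) = 0.6

Final answer: e = 0.6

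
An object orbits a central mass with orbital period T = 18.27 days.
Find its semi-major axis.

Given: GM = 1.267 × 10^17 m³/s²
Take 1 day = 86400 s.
T = 18.27 days = 1.57853 × 10^6 s
GM = 1.267 × 10^17 m³/s²
Kepler's third law: a³ = GM T² / (4π²)
T² = 2.49175 × 10^12 s²
a³ = (1.267 × 10^17) × (2.49175 × 10^12) / (4π²) = 7.9969 × 10^27 m³
a = (a³)^(1/3) = 1.99974 × 10^9 m ≈ 2 Gm

Final answer: 2 Gm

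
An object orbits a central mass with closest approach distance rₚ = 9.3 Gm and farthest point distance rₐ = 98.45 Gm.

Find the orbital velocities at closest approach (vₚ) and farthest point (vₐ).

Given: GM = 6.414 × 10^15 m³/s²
rₚ = 9.3 Gm = 9.3 × 10^9 m
rₐ = 98.45 Gm = 9.845 × 10^10 m
GM = 6.414 × 10^15 m³/s²
a = (rₚ + rₐ)/2 = 5.3875 × 10^10 m
Vis-viva: v² = GM (2/r − 1/a)
vₚ² = 6.414 × 10^15 × (2.15054 × 10^-10 − 1.85615 × 10^-11) = 1.2603 × 10^6 m²/s²
vₚ = 1122.63 m/s ≈ 1.123 km/s
vₐ² = 6.414 × 10^15 × (2.03149 × 10^-11 − 1.85615 × 10^-11) = 11246.3 m²/s²
vₐ = 106.048 m/s ≈ 106 m/s

Final answer: vₚ = 1.123 km/s, vₐ = 106 m/s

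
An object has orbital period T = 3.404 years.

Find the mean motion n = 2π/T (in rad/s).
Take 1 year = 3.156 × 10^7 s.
T = 3.404 years = 1.0743 × 10^8 s
n = 2π / (1.0743 × 10^8 s) = 5.84862 × 10^-8 rad/s ≈ 5.849 × 10^-8 rad/s

Final answer: n = 5.849 × 10^-8 rad/s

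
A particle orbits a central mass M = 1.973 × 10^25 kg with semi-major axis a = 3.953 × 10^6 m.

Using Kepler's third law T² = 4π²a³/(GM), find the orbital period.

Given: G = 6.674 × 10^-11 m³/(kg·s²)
M = 1.973 × 10^25 kg
GM = G × M = 6.674 × 10^-11 × 1.973 × 10^25 = 1.31678 × 10^15 m³/s²
a = 3.953 × 10^6 m
a³ = 6.17704 × 10^19 m³
T = 2π √(a³/GM) = 2π √((6.17704 × 10^19) / (1.31678 × 10^15)) = 2π × 216.588 s
T = 1360.86 s ≈ 22.68 minutes

Final answer: 22.68 minutes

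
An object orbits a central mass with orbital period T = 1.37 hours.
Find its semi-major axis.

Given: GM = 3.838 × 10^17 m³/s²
T = 1.37 hours = 4932 s
GM = 3.838 × 10^17 m³/s²
Kepler's third law: a³ = GM T² / (4π²)
T² = 2.43246 × 10^7 s²
a³ = (3.838 × 10^17) × (2.43246 × 10^7) / (4π²) = 2.36478 × 10^23 m³
a = (a³)^(1/3) = 6.18392 × 10^7 m ≈ 61.84 Mm

Final answer: 61.84 Mm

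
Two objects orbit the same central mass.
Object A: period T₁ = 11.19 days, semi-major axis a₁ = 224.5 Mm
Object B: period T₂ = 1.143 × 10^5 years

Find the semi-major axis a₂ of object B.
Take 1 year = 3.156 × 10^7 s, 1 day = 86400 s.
T₁ = 11.19 days = 966816 s
T₂ = 1.143 × 10^5 years = 3.60731 × 10^12 s
a₁ = 224.5 Mm = 2.245 × 10^8 m
Kepler's third law: (T₂/T₁)² = (a₂/a₁)³  ⇒  a₂ = a₁ (T₂/T₁)^(2/3)
T₂/T₁ = 3.73112 × 10^6
(T₂/T₁)^(2/3) = 24056.2
a₂ = 2.245 × 10^8 m × 24056.2 = 5.40061 × 10^12 m ≈ 5.401 Tm

Final answer: a₂ = 5.401 Tm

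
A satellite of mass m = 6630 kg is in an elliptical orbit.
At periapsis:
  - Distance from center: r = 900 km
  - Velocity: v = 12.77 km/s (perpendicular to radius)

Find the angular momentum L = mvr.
r = 900 km = 900000 m
v = 12.77 km/s = 12770 m/s
vr = 12770 × 900000 = 1.1493 × 10^10 m²/s
L = m × vr = 6630 × 1.1493 × 10^10 = 7.61986 × 10^13 kg·m²/s ≈ 7.62 × 10^13 kg·m²/s

Final answer: L = 7.62 × 10^13 kg·m²/s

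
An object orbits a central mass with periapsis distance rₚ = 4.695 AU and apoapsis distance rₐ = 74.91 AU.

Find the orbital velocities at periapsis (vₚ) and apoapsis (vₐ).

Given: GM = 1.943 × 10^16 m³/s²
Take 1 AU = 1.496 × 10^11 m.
rₚ = 4.695 AU = 7.02372 × 10^11 m
rₐ = 74.91 AU = 1.12065 × 10^13 m
GM = 1.943 × 10^16 m³/s²
a = (rₚ + rₐ)/2 = 5.95445 × 10^12 m
Vis-viva: v² = GM (2/r − 1/a)
vₚ² = 1.943 × 10^16 × (2.84749 × 10^-12 − 1.67942 × 10^-13) = 52063.7 m²/s²
vₚ = 228.175 m/s ≈ 228.2 m/s
vₐ² = 1.943 × 10^16 × (1.78467 × 10^-13 − 1.67942 × 10^-13) = 204.516 m²/s²
vₐ = 14.3009 m/s ≈ 14.3 m/s

Final answer: vₚ = 228.2 m/s, vₐ = 14.3 m/s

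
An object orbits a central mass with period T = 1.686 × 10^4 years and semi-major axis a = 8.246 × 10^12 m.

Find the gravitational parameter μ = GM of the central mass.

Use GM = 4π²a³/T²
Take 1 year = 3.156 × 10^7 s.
T = 1.686 × 10^4 years = 5.32102 × 10^11 s
a = 8.246 × 10^12 m
a³ = 5.60699 × 10^38 m³
T² = 2.83132 × 10^23 s²
GM = 4π² × (5.60699 × 10^38) / (2.83132 × 10^23) = 7.81809 × 10^16 m³/s²
GM ≈ 7.818 × 10^16 m³/s²

Final answer: GM = 7.818 × 10^16 m³/s²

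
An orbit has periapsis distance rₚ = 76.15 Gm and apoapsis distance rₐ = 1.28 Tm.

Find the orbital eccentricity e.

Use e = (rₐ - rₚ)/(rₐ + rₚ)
rₚ = 76.15 Gm = 7.615 × 10^10 m
rₐ = 1.28 Tm = 1.28 × 10^12 m
rₐ − rₚ = 1.20385 × 10^12 m
rₐ + rₚ = 1.35615 × 10^12 m
e = (rₐ − rₚ)/(rₐ + rₚ) = 0.887697

Final answer: e = 0.8877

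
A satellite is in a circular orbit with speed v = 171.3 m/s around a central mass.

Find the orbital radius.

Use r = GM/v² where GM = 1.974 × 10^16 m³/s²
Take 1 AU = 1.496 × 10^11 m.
v = 171.3 m/s
GM = 1.974 × 10^16 m³/s²
v² = 29343.7 m²/s²
r = GM/v² = (1.974 × 10^16) / 29343.7 = 6.72717 × 10^11 m ≈ 4.497 AU

Final answer: 4.497 AU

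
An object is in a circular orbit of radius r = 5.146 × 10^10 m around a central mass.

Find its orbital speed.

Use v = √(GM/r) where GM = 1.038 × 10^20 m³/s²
r = 5.146 × 10^10 m
GM = 1.038 × 10^20 m³/s²
GM/r = (1.038 × 10^20) / (5.146 × 10^10) = 2.0171 × 10^9 m²/s²
v = √(GM/r) = 44912.1 m/s ≈ 44.91 km/s

Final answer: 44.91 km/s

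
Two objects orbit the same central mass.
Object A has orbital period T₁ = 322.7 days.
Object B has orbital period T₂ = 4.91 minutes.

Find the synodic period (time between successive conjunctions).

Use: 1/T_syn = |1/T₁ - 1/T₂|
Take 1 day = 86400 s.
T₁ = 322.7 days = 2.78813 × 10^7 s
T₂ = 4.91 minutes = 294.6 s
1/T₁ = 3.58664 × 10^-8 s⁻¹
1/T₂ = 0.00339443 s⁻¹
|1/T₁ − 1/T₂| = 0.0033944 s⁻¹
T_syn = 1 / |1/T₁ − 1/T₂| = 294.603 s ≈ 4.91 minutes

Final answer: T_syn = 4.91 minutes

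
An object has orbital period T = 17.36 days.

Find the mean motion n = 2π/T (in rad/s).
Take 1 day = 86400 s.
T = 17.36 days = 1.4999 × 10^6 s
n = 2π / (1.4999 × 10^6 s) = 4.18906 × 10^-6 rad/s ≈ 4.189 × 10^-6 rad/s

Final answer: n = 4.189 × 10^-6 rad/s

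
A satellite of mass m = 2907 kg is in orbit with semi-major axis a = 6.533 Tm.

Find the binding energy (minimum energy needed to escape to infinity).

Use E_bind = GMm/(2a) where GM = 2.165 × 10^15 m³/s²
a = 6.533 Tm = 6.533 × 10^12 m
GM = 2.165 × 10^15 m³/s²
m = 2907 kg
GMm = 2.165 × 10^15 × 2907 = 6.29366 × 10^18 m³·kg/s²
2a = 1.3066 × 10^13 m
E_bind = GMm/(2a) = 481682 J ≈ 481.7 kJ

Final answer: 481.7 kJ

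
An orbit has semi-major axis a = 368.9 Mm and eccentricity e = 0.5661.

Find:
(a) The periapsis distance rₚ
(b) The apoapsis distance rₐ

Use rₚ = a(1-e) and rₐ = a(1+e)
a = 368.9 Mm = 3.689 × 10^8 m
e = 0.5661:  1 − e = 0.4339,  1 + e = 1.5661
(a) rₚ = a(1 − e) = 3.689 × 10^8 m × 0.4339 = 1.60066 × 10^8 m ≈ 160.1 Mm
(b) rₐ = a(1 + e) = 3.689 × 10^8 m × 1.5661 = 5.77734 × 10^8 m ≈ 577.7 Mm

Final answer:
(a) rₚ = 160.1 Mm
(b) rₐ = 577.7 Mm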